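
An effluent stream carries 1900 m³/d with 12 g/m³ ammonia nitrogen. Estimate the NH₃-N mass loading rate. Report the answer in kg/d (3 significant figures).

1900 m³/d = 0.02199 m³/s.
Mass flux = Q·C = 0.02199 m³/s × 12 g/m³ = 0.2639 g/s.
= 0.2639 g/s × 86.4 = 22.8 kg/d.

22.8 kg/d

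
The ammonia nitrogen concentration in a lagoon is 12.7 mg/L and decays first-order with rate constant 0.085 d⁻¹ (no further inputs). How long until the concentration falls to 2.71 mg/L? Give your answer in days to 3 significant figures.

18.2 d

t = ln(C₀/C)/k = ln(12.7/2.71)/0.085 = 1.545/0.085 = 18.17 d.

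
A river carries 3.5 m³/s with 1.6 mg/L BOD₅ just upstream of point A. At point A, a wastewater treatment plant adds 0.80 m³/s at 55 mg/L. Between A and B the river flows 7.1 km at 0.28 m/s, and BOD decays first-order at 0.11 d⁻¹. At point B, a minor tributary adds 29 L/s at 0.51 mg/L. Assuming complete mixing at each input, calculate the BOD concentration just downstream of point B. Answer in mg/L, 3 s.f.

After input A: C = (3.5·1.6 + 0.8·55) / 4.3 = 11.53 mg/L.
Over the 7.1 km reach to input B (t = 2.536e+04 s = 0.2935 d), decay gives C = 11.53·exp(−0.11·0.2935) = 11.17 mg/L.
29 L/s = 0.029 m³/s.
After input B: C = (4.3·11.17 + 0.029·0.51) / 4.329 = 11.1 mg/L.

11.1 mg/L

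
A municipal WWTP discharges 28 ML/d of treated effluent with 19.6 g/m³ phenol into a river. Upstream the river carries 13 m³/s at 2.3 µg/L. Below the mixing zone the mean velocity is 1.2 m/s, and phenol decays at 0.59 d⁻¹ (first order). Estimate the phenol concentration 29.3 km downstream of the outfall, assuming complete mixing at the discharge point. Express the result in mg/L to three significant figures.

28 ML/d = 0.3241 m³/s.
2.3 µg/L = 0.0023 mg/L.
After complete mixing, C₀ = (0.3241·19.6 + 13·0.0023) / 13.32 = 0.479 mg/L.
Travel time t = 2.93e+04 m / 1.2 m/s = 2.442e+04 s = 0.2826 d.
C = 0.479·exp(−0.59·0.2826) = 0.479·0.8464 = 0.4054 mg/L.

0.405 mg/L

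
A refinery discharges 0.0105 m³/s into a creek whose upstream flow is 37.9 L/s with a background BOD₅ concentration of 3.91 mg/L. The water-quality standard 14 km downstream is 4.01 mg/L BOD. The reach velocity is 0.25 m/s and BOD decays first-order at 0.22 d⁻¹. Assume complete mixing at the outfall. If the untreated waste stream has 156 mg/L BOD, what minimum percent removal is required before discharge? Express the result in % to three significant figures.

95.4 %

37.9 L/s = 0.0379 m³/s.
Travel time to the compliance point: t = 1.4e+04/0.25 = 5.6e+04 s = 0.6481 d; decay factor exp(−0.22·0.6481) = 0.8671.
So the concentration just after mixing may be at most 4.01/0.8671 = 4.625 mg/L.
Mass balance: 4.625·0.0484 = 0.0105·Cₑ + 0.0379·3.91.
Cₑ = (0.2238 − 0.1482) / 0.0105 = 7.204 mg/L.
Required removal = 1 − 7.204/156 = 95.38 %.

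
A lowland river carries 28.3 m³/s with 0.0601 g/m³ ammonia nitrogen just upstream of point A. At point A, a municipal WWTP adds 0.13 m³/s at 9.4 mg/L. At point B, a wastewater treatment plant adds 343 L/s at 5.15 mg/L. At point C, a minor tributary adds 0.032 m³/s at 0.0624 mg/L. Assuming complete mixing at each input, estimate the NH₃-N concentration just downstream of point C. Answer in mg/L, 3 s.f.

After input A: C = (28.3·0.0601 + 0.13·9.4) / 28.43 = 0.1028 mg/L.
343 L/s = 0.343 m³/s.
After input B: C = (28.43·0.1028 + 0.343·5.15) / 28.77 = 0.163 mg/L.
After input C: C = (28.77·0.163 + 0.032·0.0624) / 28.8 = 0.1629 mg/L.

0.163 mg/L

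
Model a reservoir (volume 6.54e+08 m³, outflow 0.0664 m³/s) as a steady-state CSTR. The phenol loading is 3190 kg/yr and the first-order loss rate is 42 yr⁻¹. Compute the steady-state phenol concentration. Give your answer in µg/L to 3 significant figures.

0.116 µg/L

Outflow Q = 0.0664 m³/s × 3.156e+07 s/yr = 2.095e+06 m³/yr.
Steady-state CSTR mass balance: W = Q·C + k·V·C, so C = W/(Q + kV).
Q + kV = 2.095e+06 + 42·6.54e+08 = 2.747e+10 m³/yr.
C = 3190/2.747e+10 = 1.161e-07 kg/m³ = 0.0001161 mg/L = 0.1161 µg/L.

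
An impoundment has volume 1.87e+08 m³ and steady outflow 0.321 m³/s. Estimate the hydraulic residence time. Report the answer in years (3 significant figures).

18.5 yr

Q = 0.321 m³/s × 3.156e+07 s/yr = 1.013e+07 m³/yr.
Hydraulic residence time τ = V/Q = 1.87e+08/1.013e+07 = 18.46 yr.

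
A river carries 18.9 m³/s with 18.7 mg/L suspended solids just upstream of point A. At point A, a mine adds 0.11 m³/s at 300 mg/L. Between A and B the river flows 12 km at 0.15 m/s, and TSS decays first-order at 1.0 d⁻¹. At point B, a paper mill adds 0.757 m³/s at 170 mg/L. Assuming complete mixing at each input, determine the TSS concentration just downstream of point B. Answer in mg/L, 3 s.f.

14.3 mg/L

After input A: C = (18.9·18.7 + 0.11·300) / 19.01 = 20.33 mg/L.
Over the 12 km reach to input B (t = 8e+04 s = 0.9259 d), decay gives C = 20.33·exp(−1.0·0.9259) = 8.053 mg/L.
After input B: C = (19.01·8.053 + 0.757·170) / 19.77 = 14.26 mg/L.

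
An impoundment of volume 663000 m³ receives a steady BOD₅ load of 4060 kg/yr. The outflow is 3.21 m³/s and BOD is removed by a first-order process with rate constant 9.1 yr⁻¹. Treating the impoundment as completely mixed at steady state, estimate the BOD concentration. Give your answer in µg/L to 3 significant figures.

Outflow Q = 3.21 m³/s × 3.156e+07 s/yr = 1.013e+08 m³/yr.
Steady-state CSTR mass balance: W = Q·C + k·V·C, so C = W/(Q + kV).
Q + kV = 1.013e+08 + 9.1·663000 = 1.073e+08 m³/yr.
C = 4060/1.073e+08 = 3.783e-05 kg/m³ = 0.03783 mg/L = 37.83 µg/L.

37.8 µg/L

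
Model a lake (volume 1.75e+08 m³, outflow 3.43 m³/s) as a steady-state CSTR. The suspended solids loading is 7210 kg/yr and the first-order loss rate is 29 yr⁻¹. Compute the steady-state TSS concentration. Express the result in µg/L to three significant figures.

1.39 µg/L

Outflow Q = 3.43 m³/s × 3.156e+07 s/yr = 1.082e+08 m³/yr.
Steady-state CSTR mass balance: W = Q·C + k·V·C, so C = W/(Q + kV).
Q + kV = 1.082e+08 + 29·1.75e+08 = 5.183e+09 m³/yr.
C = 7210/5.183e+09 = 1.391e-06 kg/m³ = 0.001391 mg/L = 1.391 µg/L.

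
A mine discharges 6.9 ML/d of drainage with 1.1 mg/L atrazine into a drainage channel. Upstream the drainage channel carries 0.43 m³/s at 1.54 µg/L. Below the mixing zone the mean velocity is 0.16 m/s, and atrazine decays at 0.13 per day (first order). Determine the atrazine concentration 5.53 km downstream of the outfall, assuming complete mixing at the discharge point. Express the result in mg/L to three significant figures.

0.165 mg/L

6.9 ML/d = 0.07986 m³/s.
1.54 µg/L = 0.00154 mg/L.
After complete mixing, C₀ = (0.07986·1.1 + 0.43·0.00154) / 0.5099 = 0.1736 mg/L.
Travel time t = 5530 m / 0.16 m/s = 3.456e+04 s = 0.4 d.
C = 0.1736·exp(−0.13·0.4) = 0.1736·0.9493 = 0.1648 mg/L.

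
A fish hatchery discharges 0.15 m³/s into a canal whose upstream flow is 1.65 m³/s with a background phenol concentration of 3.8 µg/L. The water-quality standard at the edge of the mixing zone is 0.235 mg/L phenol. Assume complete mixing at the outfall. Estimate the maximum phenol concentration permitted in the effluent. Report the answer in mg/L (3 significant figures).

3.8 µg/L = 0.0038 mg/L.
Mass balance: 0.235·1.8 = 0.15·Cₑ + 1.65·0.0038.
Cₑ = (0.423 − 0.00627) / 0.15 = 2.778 mg/L.

2.78 mg/L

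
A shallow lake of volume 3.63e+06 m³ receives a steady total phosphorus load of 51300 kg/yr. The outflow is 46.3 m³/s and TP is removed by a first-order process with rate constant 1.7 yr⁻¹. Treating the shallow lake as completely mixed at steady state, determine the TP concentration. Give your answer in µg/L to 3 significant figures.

Outflow Q = 46.3 m³/s × 3.156e+07 s/yr = 1.461e+09 m³/yr.
Steady-state CSTR mass balance: W = Q·C + k·V·C, so C = W/(Q + kV).
Q + kV = 1.461e+09 + 1.7·3.63e+06 = 1.467e+09 m³/yr.
C = 51300/1.467e+09 = 3.496e-05 kg/m³ = 0.03496 mg/L = 34.96 µg/L.

35.0 µg/L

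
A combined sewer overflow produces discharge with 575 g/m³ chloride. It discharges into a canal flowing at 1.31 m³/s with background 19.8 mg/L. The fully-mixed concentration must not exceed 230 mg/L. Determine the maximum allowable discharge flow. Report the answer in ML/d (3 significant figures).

69.0 ML/d

Mass balance at complete mixing: C_std·(Q_w + Q_r) = Q_w·C_e + Q_r·C_b.
Rearranging, Q_w = Q_r·(C_std − C_b)/(C_e − C_std) = 1.31·(230 − 19.8) / (575 − 230) = 0.7982 m³/s.
= 68.96 ML/d.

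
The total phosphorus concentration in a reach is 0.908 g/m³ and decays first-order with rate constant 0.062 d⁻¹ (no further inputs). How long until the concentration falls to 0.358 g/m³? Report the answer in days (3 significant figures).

t = ln(C₀/C)/k = ln(0.908/0.358)/0.062 = 0.9307/0.062 = 15.01 d.

15.0 d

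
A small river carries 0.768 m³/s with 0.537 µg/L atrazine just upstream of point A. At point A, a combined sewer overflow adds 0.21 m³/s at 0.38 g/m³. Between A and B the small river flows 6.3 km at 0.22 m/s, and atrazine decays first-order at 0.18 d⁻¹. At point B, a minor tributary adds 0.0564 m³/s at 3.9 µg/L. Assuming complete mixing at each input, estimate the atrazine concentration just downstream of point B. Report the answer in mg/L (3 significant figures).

0.0733 mg/L

0.537 µg/L = 0.000537 mg/L.
After input A: C = (0.768·0.000537 + 0.21·0.38) / 0.978 = 0.08202 mg/L.
Over the 6.3 km reach to input B (t = 2.864e+04 s = 0.3314 d), decay gives C = 0.08202·exp(−0.18·0.3314) = 0.07727 mg/L.
3.9 µg/L = 0.0039 mg/L.
After input B: C = (0.978·0.07727 + 0.0564·0.0039) / 1.034 = 0.07327 mg/L.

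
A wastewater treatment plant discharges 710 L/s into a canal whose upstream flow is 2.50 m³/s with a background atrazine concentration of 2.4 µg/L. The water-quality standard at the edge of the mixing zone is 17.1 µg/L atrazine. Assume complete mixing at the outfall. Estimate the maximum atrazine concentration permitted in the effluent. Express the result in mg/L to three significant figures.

0.0689 mg/L

710 L/s = 0.71 m³/s.
2.4 µg/L = 0.0024 mg/L.
17.1 µg/L = 0.0171 mg/L.
Mass balance: 0.0171·3.21 = 0.71·Cₑ + 2.5·0.0024.
Cₑ = (0.05489 − 0.006) / 0.71 = 0.06886 mg/L.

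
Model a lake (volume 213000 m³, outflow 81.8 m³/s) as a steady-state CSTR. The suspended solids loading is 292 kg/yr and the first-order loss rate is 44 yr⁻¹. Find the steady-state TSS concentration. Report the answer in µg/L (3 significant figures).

Outflow Q = 81.8 m³/s × 3.156e+07 s/yr = 2.581e+09 m³/yr.
Steady-state CSTR mass balance: W = Q·C + k·V·C, so C = W/(Q + kV).
Q + kV = 2.581e+09 + 44·213000 = 2.591e+09 m³/yr.
C = 292/2.591e+09 = 1.127e-07 kg/m³ = 0.0001127 mg/L = 0.1127 µg/L.

0.113 µg/L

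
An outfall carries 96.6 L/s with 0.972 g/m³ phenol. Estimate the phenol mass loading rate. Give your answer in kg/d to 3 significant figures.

96.6 L/s = 0.0966 m³/s.
Mass flux = Q·C = 0.0966 m³/s × 0.972 g/m³ = 0.0939 g/s.
= 0.0939 g/s × 86.4 = 8.113 kg/d.

8.11 kg/d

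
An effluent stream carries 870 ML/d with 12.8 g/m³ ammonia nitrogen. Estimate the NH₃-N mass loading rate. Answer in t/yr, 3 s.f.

4070 t/yr

870 ML/d = 10.07 m³/s.
Mass flux = Q·C = 10.07 m³/s × 12.8 g/m³ = 128.9 g/s.
= 128.9 g/s × 31.56 = 4067 t/yr.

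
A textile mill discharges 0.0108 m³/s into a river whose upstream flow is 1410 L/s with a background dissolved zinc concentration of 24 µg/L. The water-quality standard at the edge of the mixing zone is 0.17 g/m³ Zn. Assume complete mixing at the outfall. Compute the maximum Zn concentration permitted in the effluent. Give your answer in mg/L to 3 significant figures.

19.2 mg/L

1410 L/s = 1.41 m³/s.
24 µg/L = 0.024 mg/L.
Mass balance: 0.17·1.421 = 0.0108·Cₑ + 1.41·0.024.
Cₑ = (0.2415 − 0.03384) / 0.0108 = 19.23 mg/L.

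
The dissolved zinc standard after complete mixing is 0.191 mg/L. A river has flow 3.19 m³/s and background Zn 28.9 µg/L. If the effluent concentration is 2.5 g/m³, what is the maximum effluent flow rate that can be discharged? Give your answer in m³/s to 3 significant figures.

0.224 m³/s

28.9 µg/L = 0.0289 mg/L.
Mass balance at complete mixing: C_std·(Q_w + Q_r) = Q_w·C_e + Q_r·C_b.
Rearranging, Q_w = Q_r·(C_std − C_b)/(C_e − C_std) = 3.19·(0.191 − 0.0289) / (2.5 − 0.191) = 0.2239 m³/s.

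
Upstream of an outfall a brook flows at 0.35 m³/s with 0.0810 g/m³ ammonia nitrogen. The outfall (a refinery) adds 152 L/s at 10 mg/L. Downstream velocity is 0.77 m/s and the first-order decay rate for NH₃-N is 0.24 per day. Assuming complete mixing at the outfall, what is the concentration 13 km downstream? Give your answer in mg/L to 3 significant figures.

2.94 mg/L

152 L/s = 0.152 m³/s.
After complete mixing, C₀ = (0.152·10 + 0.35·0.081) / 0.502 = 3.084 mg/L.
Travel time t = 1.3e+04 m / 0.77 m/s = 1.688e+04 s = 0.1954 d.
C = 3.084·exp(−0.24·0.1954) = 3.084·0.9542 = 2.943 mg/L.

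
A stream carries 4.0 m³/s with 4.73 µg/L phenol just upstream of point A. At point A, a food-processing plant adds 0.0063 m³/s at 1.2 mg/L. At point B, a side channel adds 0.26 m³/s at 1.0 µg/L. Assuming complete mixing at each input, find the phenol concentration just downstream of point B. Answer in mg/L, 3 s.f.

4.73 µg/L = 0.00473 mg/L.
After input A: C = (4·0.00473 + 0.0063·1.2) / 4.006 = 0.00661 mg/L.
1.0 µg/L = 0.001 mg/L.
After input B: C = (4.006·0.00661 + 0.26·0.001) / 4.266 = 0.006268 mg/L.

0.00627 mg/L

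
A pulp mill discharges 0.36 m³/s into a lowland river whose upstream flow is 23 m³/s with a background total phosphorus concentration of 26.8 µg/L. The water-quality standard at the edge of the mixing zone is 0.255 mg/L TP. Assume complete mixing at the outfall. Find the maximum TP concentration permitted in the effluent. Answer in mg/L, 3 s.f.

14.8 mg/L

26.8 µg/L = 0.0268 mg/L.
Mass balance: 0.255·23.36 = 0.36·Cₑ + 23·0.0268.
Cₑ = (5.957 − 0.6164) / 0.36 = 14.83 mg/L.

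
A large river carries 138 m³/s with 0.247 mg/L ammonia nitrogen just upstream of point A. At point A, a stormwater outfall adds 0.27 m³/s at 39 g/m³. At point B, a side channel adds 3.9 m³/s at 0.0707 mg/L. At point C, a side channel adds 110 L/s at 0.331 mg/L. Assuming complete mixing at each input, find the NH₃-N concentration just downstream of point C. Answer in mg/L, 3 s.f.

0.316 mg/L

After input A: C = (138·0.247 + 0.27·39) / 138.3 = 0.3227 mg/L.
After input B: C = (138.3·0.3227 + 3.9·0.0707) / 142.2 = 0.3158 mg/L.
110 L/s = 0.11 m³/s.
After input C: C = (142.2·0.3158 + 0.11·0.331) / 142.3 = 0.3158 mg/L.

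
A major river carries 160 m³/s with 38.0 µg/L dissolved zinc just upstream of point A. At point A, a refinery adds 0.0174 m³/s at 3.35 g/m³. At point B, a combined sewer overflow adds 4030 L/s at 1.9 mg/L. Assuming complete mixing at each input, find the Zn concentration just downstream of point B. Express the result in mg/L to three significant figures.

0.0841 mg/L

38.0 µg/L = 0.038 mg/L.
After input A: C = (160·0.038 + 0.0174·3.35) / 160 = 0.03836 mg/L.
4030 L/s = 4.03 m³/s.
After input B: C = (160·0.03836 + 4.03·1.9) / 164 = 0.08409 mg/L.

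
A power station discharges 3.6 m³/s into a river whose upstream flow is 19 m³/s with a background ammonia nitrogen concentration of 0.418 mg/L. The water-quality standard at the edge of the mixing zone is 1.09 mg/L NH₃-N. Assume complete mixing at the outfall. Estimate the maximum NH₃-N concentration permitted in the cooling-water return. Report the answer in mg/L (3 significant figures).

4.64 mg/L

Mass balance: 1.09·22.6 = 3.6·Cₑ + 19·0.418.
Cₑ = (24.63 − 7.942) / 3.6 = 4.637 mg/L.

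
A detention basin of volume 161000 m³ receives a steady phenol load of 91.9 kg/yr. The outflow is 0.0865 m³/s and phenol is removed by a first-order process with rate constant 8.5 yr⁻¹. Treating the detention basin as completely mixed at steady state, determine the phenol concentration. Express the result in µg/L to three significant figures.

22.4 µg/L

Outflow Q = 0.0865 m³/s × 3.156e+07 s/yr = 2.73e+06 m³/yr.
Steady-state CSTR mass balance: W = Q·C + k·V·C, so C = W/(Q + kV).
Q + kV = 2.73e+06 + 8.5·161000 = 4.098e+06 m³/yr.
C = 91.9/4.098e+06 = 2.242e-05 kg/m³ = 0.02242 mg/L = 22.42 µg/L.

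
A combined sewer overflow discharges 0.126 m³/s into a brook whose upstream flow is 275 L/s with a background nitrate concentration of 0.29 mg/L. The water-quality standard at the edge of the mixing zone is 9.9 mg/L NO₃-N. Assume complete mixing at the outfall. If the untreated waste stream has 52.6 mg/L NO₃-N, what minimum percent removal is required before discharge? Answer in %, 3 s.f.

275 L/s = 0.275 m³/s.
Mass balance: 9.9·0.401 = 0.126·Cₑ + 0.275·0.29.
Cₑ = (3.97 − 0.07975) / 0.126 = 30.87 mg/L.
Required removal = 1 − 30.87/52.6 = 41.3 %.

41.3 %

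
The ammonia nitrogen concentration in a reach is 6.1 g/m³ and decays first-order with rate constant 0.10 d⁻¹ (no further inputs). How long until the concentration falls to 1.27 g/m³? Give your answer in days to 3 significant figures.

t = ln(C₀/C)/k = ln(6.1/1.27)/0.10 = 1.569/0.10 = 15.69 d.

15.7 d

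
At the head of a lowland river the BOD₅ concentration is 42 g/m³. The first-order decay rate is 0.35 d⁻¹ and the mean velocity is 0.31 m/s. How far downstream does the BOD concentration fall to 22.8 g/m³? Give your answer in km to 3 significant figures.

From C = C₀·e^(−kt), t = ln(C₀/C)/k = ln(42/22.8)/0.35 = 0.6109/0.35 = 1.745 d.
Distance = v·t = 0.31 m/s × 1.508e+05 s = 4.675e+04 m = 46.75 km.

46.8 km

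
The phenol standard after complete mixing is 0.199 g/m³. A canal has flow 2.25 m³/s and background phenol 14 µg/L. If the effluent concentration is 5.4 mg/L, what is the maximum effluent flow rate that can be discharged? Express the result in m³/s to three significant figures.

0.0800 m³/s

14 µg/L = 0.014 mg/L.
Mass balance at complete mixing: C_std·(Q_w + Q_r) = Q_w·C_e + Q_r·C_b.
Rearranging, Q_w = Q_r·(C_std − C_b)/(C_e − C_std) = 2.25·(0.199 − 0.014) / (5.4 − 0.199) = 0.08003 m³/s.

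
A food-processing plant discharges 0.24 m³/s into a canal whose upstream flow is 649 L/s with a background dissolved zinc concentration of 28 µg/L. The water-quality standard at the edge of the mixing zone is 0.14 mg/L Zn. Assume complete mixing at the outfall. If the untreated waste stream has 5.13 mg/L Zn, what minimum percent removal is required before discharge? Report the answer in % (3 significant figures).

91.4 %

649 L/s = 0.649 m³/s.
28 µg/L = 0.028 mg/L.
Mass balance: 0.14·0.889 = 0.24·Cₑ + 0.649·0.028.
Cₑ = (0.1245 − 0.01817) / 0.24 = 0.4429 mg/L.
Required removal = 1 − 0.4429/5.13 = 91.37 %.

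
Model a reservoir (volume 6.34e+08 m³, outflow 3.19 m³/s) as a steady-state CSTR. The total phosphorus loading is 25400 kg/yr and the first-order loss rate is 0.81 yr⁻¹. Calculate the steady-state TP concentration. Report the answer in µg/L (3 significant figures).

41.4 µg/L

Outflow Q = 3.19 m³/s × 3.156e+07 s/yr = 1.007e+08 m³/yr.
Steady-state CSTR mass balance: W = Q·C + k·V·C, so C = W/(Q + kV).
Q + kV = 1.007e+08 + 0.81·6.34e+08 = 6.142e+08 m³/yr.
C = 25400/6.142e+08 = 4.135e-05 kg/m³ = 0.04135 mg/L = 41.35 µg/L.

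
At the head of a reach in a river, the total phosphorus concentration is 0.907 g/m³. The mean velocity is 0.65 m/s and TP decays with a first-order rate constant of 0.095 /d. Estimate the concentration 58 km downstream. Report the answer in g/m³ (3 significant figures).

Travel time t = 58 km / 0.65 m/s = 5.8e+04/0.65 = 8.923e+04 s = 1.033 d.
First-order decay: C = 0.907·exp(−0.095·1.033) = 0.907·0.9065 = 0.8222 g/m³.

0.822 g/m³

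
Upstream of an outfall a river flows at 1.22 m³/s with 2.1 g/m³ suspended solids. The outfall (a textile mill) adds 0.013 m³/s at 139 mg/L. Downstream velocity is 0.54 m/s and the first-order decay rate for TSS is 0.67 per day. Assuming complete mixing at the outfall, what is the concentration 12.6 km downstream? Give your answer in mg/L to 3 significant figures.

2.96 mg/L

After complete mixing, C₀ = (0.013·139 + 1.22·2.1) / 1.233 = 3.543 mg/L.
Travel time t = 1.26e+04 m / 0.54 m/s = 2.333e+04 s = 0.2701 d.
C = 3.543·exp(−0.67·0.2701) = 3.543·0.8345 = 2.957 mg/L.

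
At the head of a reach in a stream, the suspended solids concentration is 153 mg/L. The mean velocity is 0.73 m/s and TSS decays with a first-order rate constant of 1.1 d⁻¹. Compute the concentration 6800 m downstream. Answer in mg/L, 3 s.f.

136 mg/L

Travel time t = 6800 m / 0.73 m/s = 6800/0.73 = 9315 s = 0.1078 d.
First-order decay: C = 153·exp(−1.1·0.1078) = 153·0.8882 = 135.9 mg/L.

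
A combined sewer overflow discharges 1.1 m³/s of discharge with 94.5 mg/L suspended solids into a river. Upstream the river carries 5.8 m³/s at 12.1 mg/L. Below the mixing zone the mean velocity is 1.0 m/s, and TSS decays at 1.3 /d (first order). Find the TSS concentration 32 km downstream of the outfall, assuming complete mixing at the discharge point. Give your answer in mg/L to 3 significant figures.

15.6 mg/L

After complete mixing, C₀ = (1.1·94.5 + 5.8·12.1) / 6.9 = 25.24 mg/L.
Travel time t = 3.2e+04 m / 1.0 m/s = 3.2e+04 s = 0.3704 d.
C = 25.24·exp(−1.3·0.3704) = 25.24·0.6179 = 15.59 mg/L.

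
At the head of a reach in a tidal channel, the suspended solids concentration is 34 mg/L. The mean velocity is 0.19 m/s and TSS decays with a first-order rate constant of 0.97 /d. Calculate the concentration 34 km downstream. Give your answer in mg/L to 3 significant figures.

4.56 mg/L

Travel time t = 34 km / 0.19 m/s = 3.4e+04/0.19 = 1.789e+05 s = 2.071 d.
First-order decay: C = 34·exp(−0.97·2.071) = 34·0.1341 = 4.56 mg/L.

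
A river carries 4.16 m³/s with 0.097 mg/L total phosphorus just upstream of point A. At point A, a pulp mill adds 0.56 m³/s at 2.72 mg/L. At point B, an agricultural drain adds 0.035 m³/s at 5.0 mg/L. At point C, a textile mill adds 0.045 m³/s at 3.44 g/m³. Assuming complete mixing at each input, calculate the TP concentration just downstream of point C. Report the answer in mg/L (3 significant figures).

After input A: C = (4.16·0.097 + 0.56·2.72) / 4.72 = 0.4082 mg/L.
After input B: C = (4.72·0.4082 + 0.035·5) / 4.755 = 0.442 mg/L.
After input C: C = (4.755·0.442 + 0.045·3.44) / 4.8 = 0.4701 mg/L.

0.470 mg/L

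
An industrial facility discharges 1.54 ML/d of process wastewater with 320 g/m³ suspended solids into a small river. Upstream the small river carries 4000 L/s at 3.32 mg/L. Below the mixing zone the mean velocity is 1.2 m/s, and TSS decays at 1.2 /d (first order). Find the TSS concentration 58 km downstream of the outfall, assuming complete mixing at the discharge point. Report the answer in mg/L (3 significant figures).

2.41 mg/L

1.54 ML/d = 0.01782 m³/s.
4000 L/s = 4 m³/s.
After complete mixing, C₀ = (0.01782·320 + 4·3.32) / 4.018 = 4.725 mg/L.
Travel time t = 5.8e+04 m / 1.2 m/s = 4.833e+04 s = 0.5594 d.
C = 4.725·exp(−1.2·0.5594) = 4.725·0.511 = 2.415 mg/L.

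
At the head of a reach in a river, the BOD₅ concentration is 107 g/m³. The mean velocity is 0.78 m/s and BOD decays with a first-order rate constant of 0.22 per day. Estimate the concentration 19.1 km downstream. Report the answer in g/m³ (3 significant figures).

Travel time t = 19.1 km / 0.78 m/s = 1.91e+04/0.78 = 2.449e+04 s = 0.2834 d.
First-order decay: C = 107·exp(−0.22·0.2834) = 107·0.9396 = 100.5 g/m³.

101 g/m³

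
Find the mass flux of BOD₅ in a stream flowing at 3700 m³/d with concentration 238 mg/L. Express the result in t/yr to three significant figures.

3700 m³/d = 0.04282 m³/s.
Mass flux = Q·C = 0.04282 m³/s × 238 g/m³ = 10.19 g/s.
= 10.19 g/s × 31.56 = 321.6 t/yr.

322 t/yr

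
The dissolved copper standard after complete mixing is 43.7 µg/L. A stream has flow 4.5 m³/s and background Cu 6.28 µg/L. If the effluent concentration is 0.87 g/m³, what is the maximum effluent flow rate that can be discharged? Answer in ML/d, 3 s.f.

6.28 µg/L = 0.00628 mg/L.
43.7 µg/L = 0.0437 mg/L.
Mass balance at complete mixing: C_std·(Q_w + Q_r) = Q_w·C_e + Q_r·C_b.
Rearranging, Q_w = Q_r·(C_std − C_b)/(C_e − C_std) = 4.5·(0.0437 − 0.00628) / (0.87 − 0.0437) = 0.2038 m³/s.
= 17.61 ML/d.

17.6 ML/d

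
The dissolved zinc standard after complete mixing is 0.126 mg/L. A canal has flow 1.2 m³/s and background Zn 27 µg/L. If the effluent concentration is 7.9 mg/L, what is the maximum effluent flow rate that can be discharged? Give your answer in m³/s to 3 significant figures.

0.0153 m³/s

27 µg/L = 0.027 mg/L.
Mass balance at complete mixing: C_std·(Q_w + Q_r) = Q_w·C_e + Q_r·C_b.
Rearranging, Q_w = Q_r·(C_std − C_b)/(C_e − C_std) = 1.2·(0.126 − 0.027) / (7.9 − 0.126) = 0.01528 m³/s.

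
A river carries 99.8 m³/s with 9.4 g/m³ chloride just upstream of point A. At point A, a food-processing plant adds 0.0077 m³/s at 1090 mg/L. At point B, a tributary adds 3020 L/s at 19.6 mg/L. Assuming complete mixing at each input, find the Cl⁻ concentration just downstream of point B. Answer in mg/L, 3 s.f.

9.78 mg/L

After input A: C = (99.8·9.4 + 0.0077·1090) / 99.81 = 9.483 mg/L.
3020 L/s = 3.02 m³/s.
After input B: C = (99.81·9.483 + 3.02·19.6) / 102.8 = 9.78 mg/L.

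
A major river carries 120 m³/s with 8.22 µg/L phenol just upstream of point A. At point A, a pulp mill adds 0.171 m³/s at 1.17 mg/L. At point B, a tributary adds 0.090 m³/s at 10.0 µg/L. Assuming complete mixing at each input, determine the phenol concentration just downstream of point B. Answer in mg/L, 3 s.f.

0.00987 mg/L

8.22 µg/L = 0.00822 mg/L.
After input A: C = (120·0.00822 + 0.171·1.17) / 120.2 = 0.009873 mg/L.
10.0 µg/L = 0.01 mg/L.
After input B: C = (120.2·0.009873 + 0.09·0.01) / 120.3 = 0.009873 mg/L.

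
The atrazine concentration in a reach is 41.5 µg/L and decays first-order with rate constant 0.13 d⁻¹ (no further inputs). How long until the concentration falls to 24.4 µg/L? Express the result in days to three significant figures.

4.09 d

t = ln(C₀/C)/k = ln(41.5/24.4)/0.13 = 0.5311/0.13 = 4.085 d.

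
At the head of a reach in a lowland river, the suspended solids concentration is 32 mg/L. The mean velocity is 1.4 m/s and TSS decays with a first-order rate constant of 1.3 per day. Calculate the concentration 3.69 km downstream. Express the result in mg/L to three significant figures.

30.8 mg/L

Travel time t = 3.69 km / 1.4 m/s = 3690/1.4 = 2636 s = 0.03051 d.
First-order decay: C = 32·exp(−1.3·0.03051) = 32·0.9611 = 30.76 mg/L.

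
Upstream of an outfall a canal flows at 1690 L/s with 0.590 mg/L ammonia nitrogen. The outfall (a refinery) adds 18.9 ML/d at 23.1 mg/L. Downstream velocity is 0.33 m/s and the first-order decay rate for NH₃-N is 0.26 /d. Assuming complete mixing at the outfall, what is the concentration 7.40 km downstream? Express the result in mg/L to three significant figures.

2.96 mg/L

18.9 ML/d = 0.2187 m³/s.
1690 L/s = 1.69 m³/s.
After complete mixing, C₀ = (0.2187·23.1 + 1.69·0.59) / 1.909 = 3.17 mg/L.
Travel time t = 7400 m / 0.33 m/s = 2.242e+04 s = 0.2595 d.
C = 3.17·exp(−0.26·0.2595) = 3.17·0.9347 = 2.963 mg/L.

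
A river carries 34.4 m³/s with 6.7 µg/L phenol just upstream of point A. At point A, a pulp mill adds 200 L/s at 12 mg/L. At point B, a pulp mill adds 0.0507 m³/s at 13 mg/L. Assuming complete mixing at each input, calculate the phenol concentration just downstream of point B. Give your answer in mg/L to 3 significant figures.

6.7 µg/L = 0.0067 mg/L.
200 L/s = 0.2 m³/s.
After input A: C = (34.4·0.0067 + 0.2·12) / 34.6 = 0.07603 mg/L.
After input B: C = (34.6·0.07603 + 0.0507·13) / 34.65 = 0.09494 mg/L.

0.0949 mg/L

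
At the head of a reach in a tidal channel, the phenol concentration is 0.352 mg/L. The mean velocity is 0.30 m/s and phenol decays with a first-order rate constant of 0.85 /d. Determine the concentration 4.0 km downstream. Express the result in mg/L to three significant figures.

Travel time t = 4.0 km / 0.30 m/s = 4000/0.30 = 1.333e+04 s = 0.1543 d.
First-order decay: C = 0.352·exp(−0.85·0.1543) = 0.352·0.8771 = 0.3087 mg/L.

0.309 mg/L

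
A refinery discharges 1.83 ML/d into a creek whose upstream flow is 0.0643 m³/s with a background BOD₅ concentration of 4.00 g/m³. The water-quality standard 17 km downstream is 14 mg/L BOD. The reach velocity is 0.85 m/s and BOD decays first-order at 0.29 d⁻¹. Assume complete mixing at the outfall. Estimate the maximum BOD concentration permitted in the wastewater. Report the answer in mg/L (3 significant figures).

48.3 mg/L

1.83 ML/d = 0.02118 m³/s.
Travel time to the compliance point: t = 1.7e+04/0.85 = 2e+04 s = 0.2315 d; decay factor exp(−0.29·0.2315) = 0.9351.
So the concentration just after mixing may be at most 14/0.9351 = 14.97 mg/L.
Mass balance: 14.97·0.08548 = 0.02118·Cₑ + 0.0643·4.
Cₑ = (1.28 − 0.2572) / 0.02118 = 48.28 mg/L.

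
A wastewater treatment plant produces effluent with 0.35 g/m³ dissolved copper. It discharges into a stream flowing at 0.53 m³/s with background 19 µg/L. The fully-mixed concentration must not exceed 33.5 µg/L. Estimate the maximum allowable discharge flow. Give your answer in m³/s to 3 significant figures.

19 µg/L = 0.019 mg/L.
33.5 µg/L = 0.0335 mg/L.
Mass balance at complete mixing: C_std·(Q_w + Q_r) = Q_w·C_e + Q_r·C_b.
Rearranging, Q_w = Q_r·(C_std − C_b)/(C_e − C_std) = 0.53·(0.0335 − 0.019) / (0.35 − 0.0335) = 0.02428 m³/s.

0.0243 m³/s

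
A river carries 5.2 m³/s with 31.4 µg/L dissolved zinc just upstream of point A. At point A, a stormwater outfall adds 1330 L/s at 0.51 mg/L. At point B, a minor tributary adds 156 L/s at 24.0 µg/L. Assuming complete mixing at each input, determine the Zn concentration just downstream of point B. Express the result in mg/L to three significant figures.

31.4 µg/L = 0.0314 mg/L.
1330 L/s = 1.33 m³/s.
After input A: C = (5.2·0.0314 + 1.33·0.51) / 6.53 = 0.1289 mg/L.
156 L/s = 0.156 m³/s.
24.0 µg/L = 0.024 mg/L.
After input B: C = (6.53·0.1289 + 0.156·0.024) / 6.686 = 0.1264 mg/L.

0.126 mg/L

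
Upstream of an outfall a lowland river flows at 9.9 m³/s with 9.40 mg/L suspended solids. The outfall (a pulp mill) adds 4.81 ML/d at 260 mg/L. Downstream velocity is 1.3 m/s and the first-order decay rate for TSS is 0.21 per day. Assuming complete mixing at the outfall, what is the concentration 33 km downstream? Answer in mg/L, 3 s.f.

4.81 ML/d = 0.05567 m³/s.
After complete mixing, C₀ = (0.05567·260 + 9.9·9.4) / 9.956 = 10.8 mg/L.
Travel time t = 3.3e+04 m / 1.3 m/s = 2.538e+04 s = 0.2938 d.
C = 10.8·exp(−0.21·0.2938) = 10.8·0.9402 = 10.16 mg/L.

10.2 mg/L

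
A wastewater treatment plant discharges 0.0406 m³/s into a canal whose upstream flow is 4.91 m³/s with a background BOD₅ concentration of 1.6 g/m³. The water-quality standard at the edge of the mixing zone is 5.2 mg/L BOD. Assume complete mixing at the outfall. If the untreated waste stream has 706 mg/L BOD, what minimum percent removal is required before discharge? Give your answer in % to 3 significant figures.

Mass balance: 5.2·4.951 = 0.0406·Cₑ + 4.91·1.6.
Cₑ = (25.74 − 7.856) / 0.0406 = 440.6 mg/L.
Required removal = 1 − 440.6/706 = 37.6 %.

37.6 %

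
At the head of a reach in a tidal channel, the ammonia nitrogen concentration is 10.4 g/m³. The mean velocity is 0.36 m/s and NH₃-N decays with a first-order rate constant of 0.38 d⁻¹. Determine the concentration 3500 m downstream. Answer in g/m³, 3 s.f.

9.96 g/m³

Travel time t = 3500 m / 0.36 m/s = 3500/0.36 = 9722 s = 0.1125 d.
First-order decay: C = 10.4·exp(−0.38·0.1125) = 10.4·0.9581 = 9.965 g/m³.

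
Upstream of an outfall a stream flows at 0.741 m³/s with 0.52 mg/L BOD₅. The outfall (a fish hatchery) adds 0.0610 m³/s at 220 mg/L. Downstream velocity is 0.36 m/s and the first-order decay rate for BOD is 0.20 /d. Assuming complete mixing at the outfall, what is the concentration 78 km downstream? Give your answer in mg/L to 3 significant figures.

After complete mixing, C₀ = (0.061·220 + 0.741·0.52) / 0.802 = 17.21 mg/L.
Travel time t = 7.8e+04 m / 0.36 m/s = 2.167e+05 s = 2.508 d.
C = 17.21·exp(−0.20·2.508) = 17.21·0.6056 = 10.42 mg/L.

10.4 mg/L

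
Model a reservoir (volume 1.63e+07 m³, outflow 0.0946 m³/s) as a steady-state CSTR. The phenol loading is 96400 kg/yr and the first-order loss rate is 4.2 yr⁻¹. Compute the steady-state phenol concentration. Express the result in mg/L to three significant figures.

1.35 mg/L

Outflow Q = 0.0946 m³/s × 3.156e+07 s/yr = 2.985e+06 m³/yr.
Steady-state CSTR mass balance: W = Q·C + k·V·C, so C = W/(Q + kV).
Q + kV = 2.985e+06 + 4.2·1.63e+07 = 7.145e+07 m³/yr.
C = 96400/7.145e+07 = 0.001349 kg/m³ = 1.349 mg/L.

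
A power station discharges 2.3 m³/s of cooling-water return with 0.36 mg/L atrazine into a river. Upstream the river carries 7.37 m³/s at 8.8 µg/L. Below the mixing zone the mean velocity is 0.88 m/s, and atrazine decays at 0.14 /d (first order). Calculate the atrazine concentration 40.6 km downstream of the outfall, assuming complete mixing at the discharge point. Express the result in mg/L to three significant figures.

0.0857 mg/L

8.8 µg/L = 0.0088 mg/L.
After complete mixing, C₀ = (2.3·0.36 + 7.37·0.0088) / 9.67 = 0.09233 mg/L.
Travel time t = 4.06e+04 m / 0.88 m/s = 4.614e+04 s = 0.534 d.
C = 0.09233·exp(−0.14·0.534) = 0.09233·0.928 = 0.08568 mg/L.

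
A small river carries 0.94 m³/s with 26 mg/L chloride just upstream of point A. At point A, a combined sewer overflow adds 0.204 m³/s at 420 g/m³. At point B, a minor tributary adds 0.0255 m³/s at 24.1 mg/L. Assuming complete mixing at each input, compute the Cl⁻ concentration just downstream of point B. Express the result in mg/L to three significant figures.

After input A: C = (0.94·26 + 0.204·420) / 1.144 = 96.26 mg/L.
After input B: C = (1.144·96.26 + 0.0255·24.1) / 1.169 = 94.69 mg/L.

94.7 mg/L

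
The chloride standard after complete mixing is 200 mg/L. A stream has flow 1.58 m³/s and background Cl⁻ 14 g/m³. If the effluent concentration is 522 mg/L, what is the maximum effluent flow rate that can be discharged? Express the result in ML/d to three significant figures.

78.9 ML/d

Mass balance at complete mixing: C_std·(Q_w + Q_r) = Q_w·C_e + Q_r·C_b.
Rearranging, Q_w = Q_r·(C_std − C_b)/(C_e − C_std) = 1.58·(200 − 14) / (522 − 200) = 0.9127 m³/s.
= 78.85 ML/d.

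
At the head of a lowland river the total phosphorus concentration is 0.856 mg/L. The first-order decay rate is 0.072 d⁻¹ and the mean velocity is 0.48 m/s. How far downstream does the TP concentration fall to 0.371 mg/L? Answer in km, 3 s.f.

From C = C₀·e^(−kt), t = ln(C₀/C)/k = ln(0.856/0.371)/0.072 = 0.8361/0.072 = 11.61 d.
Distance = v·t = 0.48 m/s × 1.003e+06 s = 4.816e+05 m = 481.6 km.

482 km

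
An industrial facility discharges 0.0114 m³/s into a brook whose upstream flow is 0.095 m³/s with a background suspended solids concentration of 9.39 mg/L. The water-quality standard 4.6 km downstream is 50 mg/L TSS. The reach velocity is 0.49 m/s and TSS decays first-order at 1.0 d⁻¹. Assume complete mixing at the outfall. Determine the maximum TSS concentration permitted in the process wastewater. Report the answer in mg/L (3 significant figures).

442 mg/L

Travel time to the compliance point: t = 4600/0.49 = 9388 s = 0.1087 d; decay factor exp(−1.0·0.1087) = 0.897.
So the concentration just after mixing may be at most 50/0.897 = 55.74 mg/L.
Mass balance: 55.74·0.1064 = 0.0114·Cₑ + 0.095·9.39.
Cₑ = (5.931 − 0.8921) / 0.0114 = 442 mg/L.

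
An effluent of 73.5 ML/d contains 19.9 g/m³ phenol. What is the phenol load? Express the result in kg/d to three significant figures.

73.5 ML/d = 0.8507 m³/s.
Mass flux = Q·C = 0.8507 m³/s × 19.9 g/m³ = 16.93 g/s.
= 16.93 g/s × 86.4 = 1463 kg/d.

1460 kg/d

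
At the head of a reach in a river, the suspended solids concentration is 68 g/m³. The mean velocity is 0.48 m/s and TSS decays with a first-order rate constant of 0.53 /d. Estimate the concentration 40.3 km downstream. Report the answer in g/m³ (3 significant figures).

Travel time t = 40.3 km / 0.48 m/s = 4.03e+04/0.48 = 8.396e+04 s = 0.9717 d.
First-order decay: C = 68·exp(−0.53·0.9717) = 68·0.5975 = 40.63 g/m³.

40.6 g/m³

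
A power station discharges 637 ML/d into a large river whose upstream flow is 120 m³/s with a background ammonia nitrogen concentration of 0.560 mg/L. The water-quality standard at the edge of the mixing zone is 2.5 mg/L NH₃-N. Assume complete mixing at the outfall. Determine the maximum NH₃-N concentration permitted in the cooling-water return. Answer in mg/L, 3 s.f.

637 ML/d = 7.373 m³/s.
Mass balance: 2.5·127.4 = 7.373·Cₑ + 120·0.56.
Cₑ = (318.4 − 67.2) / 7.373 = 34.08 mg/L.

34.1 mg/L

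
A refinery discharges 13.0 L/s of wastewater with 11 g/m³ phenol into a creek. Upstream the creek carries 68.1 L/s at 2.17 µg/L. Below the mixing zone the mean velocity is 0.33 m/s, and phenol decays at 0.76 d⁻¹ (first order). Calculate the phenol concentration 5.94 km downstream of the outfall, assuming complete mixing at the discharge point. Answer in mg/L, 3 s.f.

1.51 mg/L

13.0 L/s = 0.013 m³/s.
68.1 L/s = 0.0681 m³/s.
2.17 µg/L = 0.00217 mg/L.
After complete mixing, C₀ = (0.013·11 + 0.0681·0.00217) / 0.0811 = 1.765 mg/L.
Travel time t = 5940 m / 0.33 m/s = 1.8e+04 s = 0.2083 d.
C = 1.765·exp(−0.76·0.2083) = 1.765·0.8536 = 1.507 mg/L.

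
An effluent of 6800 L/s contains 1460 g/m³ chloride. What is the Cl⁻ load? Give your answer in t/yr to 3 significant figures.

313000 t/yr

6800 L/s = 6.8 m³/s.
Mass flux = Q·C = 6.8 m³/s × 1460 g/m³ = 9928 g/s.
= 9928 g/s × 31.56 = 3.133e+05 t/yr.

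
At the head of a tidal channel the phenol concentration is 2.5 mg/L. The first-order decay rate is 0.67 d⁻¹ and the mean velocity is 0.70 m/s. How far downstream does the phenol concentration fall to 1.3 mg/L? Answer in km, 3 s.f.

59.0 km

From C = C₀·e^(−kt), t = ln(C₀/C)/k = ln(2.5/1.3)/0.67 = 0.6539/0.67 = 0.976 d.
Distance = v·t = 0.70 m/s × 8.433e+04 s = 5.903e+04 m = 59.03 km.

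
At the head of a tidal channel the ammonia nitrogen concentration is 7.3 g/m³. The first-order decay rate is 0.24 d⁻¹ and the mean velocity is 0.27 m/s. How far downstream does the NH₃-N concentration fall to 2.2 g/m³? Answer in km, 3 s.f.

From C = C₀·e^(−kt), t = ln(C₀/C)/k = ln(7.3/2.2)/0.24 = 1.199/0.24 = 4.998 d.
Distance = v·t = 0.27 m/s × 4.318e+05 s = 1.166e+05 m = 116.6 km.

117 km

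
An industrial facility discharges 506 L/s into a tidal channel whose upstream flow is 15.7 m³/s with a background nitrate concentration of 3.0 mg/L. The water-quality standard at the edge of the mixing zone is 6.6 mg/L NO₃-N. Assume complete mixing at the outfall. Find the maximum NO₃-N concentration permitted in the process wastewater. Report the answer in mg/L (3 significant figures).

506 L/s = 0.506 m³/s.
Mass balance: 6.6·16.21 = 0.506·Cₑ + 15.7·3.
Cₑ = (107 − 47.1) / 0.506 = 118.3 mg/L.

118 mg/L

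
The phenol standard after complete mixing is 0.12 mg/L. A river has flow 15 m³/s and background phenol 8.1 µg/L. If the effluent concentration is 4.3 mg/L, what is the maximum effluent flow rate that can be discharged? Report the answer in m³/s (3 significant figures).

8.1 µg/L = 0.0081 mg/L.
Mass balance at complete mixing: C_std·(Q_w + Q_r) = Q_w·C_e + Q_r·C_b.
Rearranging, Q_w = Q_r·(C_std − C_b)/(C_e − C_std) = 15·(0.12 − 0.0081) / (4.3 − 0.12) = 0.4016 m³/s.

0.402 m³/s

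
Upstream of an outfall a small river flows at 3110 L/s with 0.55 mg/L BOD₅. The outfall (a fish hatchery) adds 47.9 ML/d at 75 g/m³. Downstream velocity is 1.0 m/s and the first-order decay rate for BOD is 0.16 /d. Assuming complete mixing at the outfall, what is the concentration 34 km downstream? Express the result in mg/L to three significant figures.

47.9 ML/d = 0.5544 m³/s.
3110 L/s = 3.11 m³/s.
After complete mixing, C₀ = (0.5544·75 + 3.11·0.55) / 3.664 = 11.81 mg/L.
Travel time t = 3.4e+04 m / 1.0 m/s = 3.4e+04 s = 0.3935 d.
C = 11.81·exp(−0.16·0.3935) = 11.81·0.939 = 11.09 mg/L.

11.1 mg/L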